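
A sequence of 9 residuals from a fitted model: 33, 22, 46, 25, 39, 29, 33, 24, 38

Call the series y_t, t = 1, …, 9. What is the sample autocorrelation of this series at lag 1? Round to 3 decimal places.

-0.745

Mean ȳ = (33 + 22 + 46 + 25 + 39 + 29 + 33 + 24 + 38)/9 = 32.1111
Numerator Σ_{t=1}^{8}(y_t−ȳ)(y_{t+1}−ȳ) = -376.3457
Denominator Σ(y_t−ȳ)² = 504.8889
r_1 = -376.3457 / 504.8889 = -0.745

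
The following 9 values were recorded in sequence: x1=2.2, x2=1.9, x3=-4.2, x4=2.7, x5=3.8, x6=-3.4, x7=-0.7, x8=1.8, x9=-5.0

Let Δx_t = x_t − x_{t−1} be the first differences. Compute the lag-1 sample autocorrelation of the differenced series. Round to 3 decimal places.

-0.372

First differences Δx: -0.3, -6.1, 6.9, 1.1, -7.2, 2.7, 2.5, -6.8
Mean of differences = -0.9000
Numerator Σ(Δx_t−Δx̄)(Δx_{t+1}−Δx̄) = -71.1800
Denominator Σ(Δx_t−Δx̄)² = 191.2600
r_1(Δx) = -71.1800 / 191.2600 = -0.372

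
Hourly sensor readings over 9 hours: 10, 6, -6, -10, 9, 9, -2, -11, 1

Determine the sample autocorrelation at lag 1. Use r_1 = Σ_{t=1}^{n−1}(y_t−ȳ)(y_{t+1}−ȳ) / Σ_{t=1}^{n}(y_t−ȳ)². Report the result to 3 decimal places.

0.127

Mean ȳ = (10 + 6 − 6 − 10 + 9 + 9 − 2 − 11 + 1)/9 = 0.6667
Numerator Σ_{t=1}^{8}(y_t−ȳ)(y_{t+1}−ȳ) = 70.8889
Denominator Σ(y_t−ȳ)² = 556.0000
r_1 = 70.8889 / 556.0000 = 0.127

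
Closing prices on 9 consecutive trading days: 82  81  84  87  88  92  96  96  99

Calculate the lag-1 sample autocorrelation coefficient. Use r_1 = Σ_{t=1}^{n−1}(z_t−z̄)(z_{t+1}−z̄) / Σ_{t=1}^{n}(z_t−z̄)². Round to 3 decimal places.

Mean z̄ = (82 + 81 + 84 + 87 + 88 + 92 + 96 + 96 + 99)/9 = 89.4444
Numerator Σ_{t=1}^{8}(z_t−z̄)(z_{t+1}−z̄) = 244.3580
Denominator Σ(z_t−z̄)² = 348.2222
r_1 = 244.3580 / 348.2222 = 0.702

0.702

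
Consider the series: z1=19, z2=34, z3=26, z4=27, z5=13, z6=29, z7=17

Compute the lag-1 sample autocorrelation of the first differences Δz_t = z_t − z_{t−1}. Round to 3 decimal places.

-0.632

First differences Δz: 15, -8, 1, -14, 16, -12
Mean of differences = -0.3333
Numerator Σ(Δz_t−Δz̄)(Δz_{t+1}−Δz̄) = -559.7778
Denominator Σ(Δz_t−Δz̄)² = 885.3333
r_1(Δz) = -559.7778 / 885.3333 = -0.632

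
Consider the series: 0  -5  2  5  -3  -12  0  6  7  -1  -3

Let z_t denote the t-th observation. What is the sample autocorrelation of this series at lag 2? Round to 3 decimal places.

Mean z̄ = (0 − 5 + 2 + 5 − 3 − 12 + 0 + 6 + 7 − 1 − 3)/11 = -0.3636
Numerator Σ_{t=1}^{9}(z_t−z̄)(z_{t+2}−z̄) = -188.4463
Denominator Σ(z_t−z̄)² = 300.5455
r_2 = -188.4463 / 300.5455 = -0.627

-0.627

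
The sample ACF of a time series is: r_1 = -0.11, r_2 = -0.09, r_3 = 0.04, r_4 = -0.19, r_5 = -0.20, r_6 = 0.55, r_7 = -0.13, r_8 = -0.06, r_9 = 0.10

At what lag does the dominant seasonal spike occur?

6

The largest autocorrelation is r_6 = 0.55; the remaining lags stay at or below 0.10.
The dominant spike at lag 6 indicates a seasonal period of 6.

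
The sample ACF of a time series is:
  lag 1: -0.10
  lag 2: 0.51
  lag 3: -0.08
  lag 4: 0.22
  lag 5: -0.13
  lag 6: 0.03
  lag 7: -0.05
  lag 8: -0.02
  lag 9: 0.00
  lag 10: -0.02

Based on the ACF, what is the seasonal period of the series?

2

The largest autocorrelation is r_2 = 0.51, with a weaker echo at lag 4 (0.22); the remaining lags stay at or below 0.03.
The dominant spike at lag 2 indicates a seasonal period of 2.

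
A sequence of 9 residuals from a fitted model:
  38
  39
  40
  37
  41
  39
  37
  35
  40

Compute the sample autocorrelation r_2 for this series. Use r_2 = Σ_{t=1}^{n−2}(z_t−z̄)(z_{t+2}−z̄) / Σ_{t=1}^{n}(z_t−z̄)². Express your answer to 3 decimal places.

Mean z̄ = (38 + 39 + 40 + 37 + 41 + 39 + 37 + 35 + 40)/9 = 38.4444
Σ(z_t−z̄)(z_{t+2}−z̄) = (-0.6914) + (-0.8025) + (3.9753) + (-0.8025) + (-3.6914) + (-1.9136) + (-2.2469) = -6.1728
Denominator Σ(z_t−z̄)² = 28.2222
r_2 = -6.1728 / 28.2222 = -0.219

-0.219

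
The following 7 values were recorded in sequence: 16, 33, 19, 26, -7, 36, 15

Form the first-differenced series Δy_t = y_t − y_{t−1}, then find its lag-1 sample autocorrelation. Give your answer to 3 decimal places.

First differences Δy: 17, -14, 7, -33, 43, -21
Mean of differences = -0.1667
Numerator Σ(Δy_t−Δȳ)(Δy_{t+1}−Δȳ) = -2888.5278
Denominator Σ(Δy_t−Δȳ)² = 3912.8333
r_1(Δy) = -2888.5278 / 3912.8333 = -0.738

-0.738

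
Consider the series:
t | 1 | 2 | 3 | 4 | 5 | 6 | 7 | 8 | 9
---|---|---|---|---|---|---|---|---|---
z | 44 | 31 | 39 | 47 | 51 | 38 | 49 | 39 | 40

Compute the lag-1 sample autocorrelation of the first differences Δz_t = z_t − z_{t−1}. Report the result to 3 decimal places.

First differences Δz: -13, 8, 8, 4, -13, 11, -10, 1
Mean of differences = -0.5000
Numerator Σ(Δz_t−Δz̄)(Δz_{t+1}−Δz̄) = -319.2500
Denominator Σ(Δz_t−Δz̄)² = 702.0000
r_1(Δz) = -319.2500 / 702.0000 = -0.455

-0.455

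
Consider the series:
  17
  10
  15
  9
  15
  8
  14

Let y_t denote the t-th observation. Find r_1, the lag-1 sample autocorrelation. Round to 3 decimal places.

-0.714

Mean ȳ = (17 + 10 + 15 + 9 + 15 + 8 + 14)/7 = 12.5714
Numerator Σ_{t=1}^{6}(y_t−ȳ)(y_{t+1}−ȳ) = -52.6122
Denominator Σ(y_t−ȳ)² = 73.7143
r_1 = -52.6122 / 73.7143 = -0.714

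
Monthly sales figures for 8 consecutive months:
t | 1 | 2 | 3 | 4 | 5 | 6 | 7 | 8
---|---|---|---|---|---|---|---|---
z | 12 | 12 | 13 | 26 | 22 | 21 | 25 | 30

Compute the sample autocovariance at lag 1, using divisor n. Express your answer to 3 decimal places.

Mean z̄ = (12 + 12 + 13 + 26 + 22 + 21 + 25 + 30)/8 = 20.1250
Σ_{t=1}^{7}(z_t−z̄)(z_{t+1}−z̄) = 147.1094
γ_1 = 147.1094 / 8 = 18.389

18.389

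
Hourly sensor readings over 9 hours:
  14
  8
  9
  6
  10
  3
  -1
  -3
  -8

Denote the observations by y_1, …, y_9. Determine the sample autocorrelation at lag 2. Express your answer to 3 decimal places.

Mean ȳ = (14 + 8 + 9 + 6 + 10 + 3 − 1 − 3 − 8)/9 = 4.2222
Σ(y_t−ȳ)(y_{t+2}−ȳ) = (46.7160) + (6.7160) + (27.6049) + (-2.1728) + (-30.1728) + (8.8272) + (63.8272) = 121.3457
Denominator Σ(y_t−ȳ)² = 399.5556
r_2 = 121.3457 / 399.5556 = 0.304

0.304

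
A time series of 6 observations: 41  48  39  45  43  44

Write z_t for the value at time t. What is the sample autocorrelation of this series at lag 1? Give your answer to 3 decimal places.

Mean z̄ = (41 + 48 + 39 + 45 + 43 + 44)/6 = 43.3333
Deviations from mean: -2.3333, 4.6667, -4.3333, 1.6667, -0.3333, 0.6667
Σ(z_t−z̄)(z_{t+1}−z̄) = (-10.8889) + (-20.2222) + (-7.2222) + (-0.5556) + (-0.2222) = -39.1111
Denominator Σ(z_t−z̄)² = 49.3333
r_1 = -39.1111 / 49.3333 = -0.793

-0.793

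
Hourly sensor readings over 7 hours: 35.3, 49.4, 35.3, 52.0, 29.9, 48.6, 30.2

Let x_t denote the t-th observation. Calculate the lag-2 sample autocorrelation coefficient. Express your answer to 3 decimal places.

Mean x̄ = (35.3 + 49.4 + 35.3 + 52.0 + 29.9 + 48.6 + 30.2)/7 = 40.1000
Deviations from mean: -4.8000, 9.3000, -4.8000, 11.9000, -10.2000, 8.5000, -9.9000
Numerator Σ_{t=1}^{5}(x_t−x̄)(x_{t+2}−x̄) = 384.8000
Denominator Σ(x_t−x̄)² = 548.4800
r_2 = 384.8000 / 548.4800 = 0.702

0.702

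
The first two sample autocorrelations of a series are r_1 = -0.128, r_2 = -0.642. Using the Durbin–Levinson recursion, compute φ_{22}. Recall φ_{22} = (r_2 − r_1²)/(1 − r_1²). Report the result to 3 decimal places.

φ_{22} = (r_2 − r_1²) / (1 − r_1²)
r_1² = (-0.128)² = 0.016384
Numerator = -0.642 − 0.0164 = -0.6584; denominator = 1 − 0.0164 = 0.9836
φ_{22} = -0.6584 / 0.9836 = -0.669

-0.669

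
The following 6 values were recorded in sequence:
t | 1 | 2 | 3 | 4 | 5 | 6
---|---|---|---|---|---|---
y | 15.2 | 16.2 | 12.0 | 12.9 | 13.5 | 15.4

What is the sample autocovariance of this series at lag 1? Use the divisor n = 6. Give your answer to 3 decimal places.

0.088

Mean ȳ = (15.2 + 16.2 + 12.0 + 12.9 + 13.5 + 15.4)/6 = 14.2000
Σ_{t=1}^{5}(y_t−ȳ)(y_{t+1}−ȳ) = 0.5300
γ_1 = 0.5300 / 6 = 0.088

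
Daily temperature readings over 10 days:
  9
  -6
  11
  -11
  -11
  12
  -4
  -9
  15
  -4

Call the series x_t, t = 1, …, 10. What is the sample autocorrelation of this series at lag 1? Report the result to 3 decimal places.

Mean x̄ = (9 − 6 + 11 − 11 − 11 + 12 − 4 − 9 + 15 − 4)/10 = 0.2000
Numerator Σ_{t=1}^{9}(x_t−x̄)(x_{t+1}−x̄) = -458.4400
Denominator Σ(x_t−x̄)² = 961.6000
r_1 = -458.4400 / 961.6000 = -0.477

-0.477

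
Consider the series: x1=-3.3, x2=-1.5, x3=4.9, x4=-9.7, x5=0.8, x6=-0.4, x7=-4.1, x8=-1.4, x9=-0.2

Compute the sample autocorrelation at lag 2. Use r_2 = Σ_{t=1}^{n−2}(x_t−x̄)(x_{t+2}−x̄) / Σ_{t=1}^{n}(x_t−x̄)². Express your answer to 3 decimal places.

Mean x̄ = (-3.3 − 1.5 + 4.9 − 9.7 + 0.8 − 0.4 − 4.1 − 1.4 − 0.2)/9 = -1.6556
Σ(x_t−x̄)(x_{t+2}−x̄) = (-10.7802) + (-1.2514) + (16.0975) + (-10.1002) + (-6.0025) + (0.3209) + (-3.5580) = -15.2740
Denominator Σ(x_t−x̄)² = 126.1822
r_2 = -15.2740 / 126.1822 = -0.121

-0.121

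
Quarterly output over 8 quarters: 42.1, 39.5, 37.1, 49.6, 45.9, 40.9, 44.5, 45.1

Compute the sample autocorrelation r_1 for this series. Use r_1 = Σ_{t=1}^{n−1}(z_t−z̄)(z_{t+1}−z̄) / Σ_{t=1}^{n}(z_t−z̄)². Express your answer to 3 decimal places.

-0.019

Mean z̄ = (42.1 + 39.5 + 37.1 + 49.6 + 45.9 + 40.9 + 44.5 + 45.1)/8 = 43.0875
Deviations from mean: -0.9875, -3.5875, -5.9875, 6.5125, 2.8125, -2.1875, 1.4125, 2.0125
Numerator Σ_{t=1}^{7}(z_t−z̄)(z_{t+1}−z̄) = -2.0539
Denominator Σ(z_t−z̄)² = 110.8488
r_1 = -2.0539 / 110.8488 = -0.019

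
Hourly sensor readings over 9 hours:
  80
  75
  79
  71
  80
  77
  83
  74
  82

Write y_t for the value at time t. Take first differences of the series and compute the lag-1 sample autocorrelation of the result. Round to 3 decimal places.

First differences Δy: -5, 4, -8, 9, -3, 6, -9, 8
Mean of differences = 0.2500
Numerator Σ(Δy_t−Δȳ)(Δy_{t+1}−Δȳ) = -294.8125
Denominator Σ(Δy_t−Δȳ)² = 375.5000
r_1(Δy) = -294.8125 / 375.5000 = -0.785

-0.785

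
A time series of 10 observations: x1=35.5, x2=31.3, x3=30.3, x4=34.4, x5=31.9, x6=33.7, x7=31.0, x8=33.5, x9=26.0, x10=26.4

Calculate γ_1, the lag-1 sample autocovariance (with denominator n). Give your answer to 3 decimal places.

Mean x̄ = (35.5 + 31.3 + 30.3 + 34.4 + 31.9 + 33.7 + 31.0 + 33.5 + 26.0 + 26.4)/10 = 31.4000
Σ_{t=1}^{9}(x_t−x̄)(x_{t+1}−x̄) = 12.9500
γ_1 = 12.9500 / 10 = 1.295

1.295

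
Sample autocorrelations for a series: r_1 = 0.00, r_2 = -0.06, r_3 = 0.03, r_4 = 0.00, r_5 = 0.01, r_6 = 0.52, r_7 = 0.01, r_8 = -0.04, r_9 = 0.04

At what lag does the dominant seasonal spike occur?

6

The largest autocorrelation is r_6 = 0.52; the remaining lags stay at or below 0.04.
The dominant spike at lag 6 indicates a seasonal period of 6.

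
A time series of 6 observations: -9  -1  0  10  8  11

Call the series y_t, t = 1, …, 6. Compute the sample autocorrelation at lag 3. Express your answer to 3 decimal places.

Mean ȳ = (-9 − 1 + 0 + 10 + 8 + 11)/6 = 3.1667
Σ(y_t−ȳ)(y_{t+3}−ȳ) = (-83.1389) + (-20.1389) + (-24.8056) = -128.0833
Denominator Σ(y_t−ȳ)² = 306.8333
r_3 = -128.0833 / 306.8333 = -0.417

-0.417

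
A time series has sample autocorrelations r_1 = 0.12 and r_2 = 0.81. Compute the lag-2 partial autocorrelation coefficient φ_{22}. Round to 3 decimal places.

0.807

φ_{22} = (r_2 − r_1²) / (1 − r_1²)
r_1² = (0.12)² = 0.0144
Numerator = 0.81 − 0.0144 = 0.7956; denominator = 1 − 0.0144 = 0.9856
φ_{22} = 0.7956 / 0.9856 = 0.807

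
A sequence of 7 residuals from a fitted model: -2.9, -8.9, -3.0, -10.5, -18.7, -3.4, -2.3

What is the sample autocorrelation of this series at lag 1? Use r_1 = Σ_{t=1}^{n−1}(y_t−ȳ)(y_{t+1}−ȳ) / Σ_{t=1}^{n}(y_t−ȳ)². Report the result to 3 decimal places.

Mean ȳ = (-2.9 − 8.9 − 3.0 − 10.5 − 18.7 − 3.4 − 2.3)/7 = -7.1000
Deviations from mean: 4.2000, -1.8000, 4.1000, -3.4000, -11.6000, 3.7000, 4.8000
Numerator Σ_{t=1}^{6}(y_t−ȳ)(y_{t+1}−ȳ) = -14.6000
Denominator Σ(y_t−ȳ)² = 220.5400
r_1 = -14.6000 / 220.5400 = -0.066

-0.066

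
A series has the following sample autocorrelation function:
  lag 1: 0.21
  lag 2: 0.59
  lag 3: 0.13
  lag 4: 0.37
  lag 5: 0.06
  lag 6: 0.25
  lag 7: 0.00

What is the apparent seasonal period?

The largest autocorrelation is r_2 = 0.59, with weaker echoes at lags 4 (0.37) and 6 (0.25); the remaining lags stay at or below 0.21.
The dominant spike at lag 2 indicates a seasonal period of 2.

2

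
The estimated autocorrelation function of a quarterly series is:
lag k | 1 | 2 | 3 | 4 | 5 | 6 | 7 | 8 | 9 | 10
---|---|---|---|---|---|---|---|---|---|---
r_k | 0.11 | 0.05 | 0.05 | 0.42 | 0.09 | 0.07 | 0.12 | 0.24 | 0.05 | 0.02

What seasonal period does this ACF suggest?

4

The largest autocorrelation is r_4 = 0.42, with a weaker echo at lag 8 (0.24); the remaining lags stay at or below 0.12.
The dominant spike at lag 4 indicates a seasonal period of 4.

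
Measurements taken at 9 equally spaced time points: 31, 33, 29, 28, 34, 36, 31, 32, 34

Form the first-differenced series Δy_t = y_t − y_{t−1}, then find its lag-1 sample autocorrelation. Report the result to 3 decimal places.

-0.120

First differences Δy: 2, -4, -1, 6, 2, -5, 1, 2
Mean of differences = 0.3750
Numerator Σ(Δy_t−Δȳ)(Δy_{t+1}−Δȳ) = -10.7656
Denominator Σ(Δy_t−Δȳ)² = 89.8750
r_1(Δy) = -10.7656 / 89.8750 = -0.120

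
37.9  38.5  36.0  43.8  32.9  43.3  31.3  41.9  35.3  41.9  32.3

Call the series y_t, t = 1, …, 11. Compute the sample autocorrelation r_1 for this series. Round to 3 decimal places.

-0.841

Mean ȳ = (37.9 + 38.5 + 36.0 + 43.8 + 32.9 + 43.3 + 31.3 + 41.9 + 35.3 + 41.9 + 32.3)/11 = 37.7364
Numerator Σ_{t=1}^{10}(y_t−ȳ)(y_{t+1}−ȳ) = -173.4950
Denominator Σ(y_t−ȳ)² = 206.3255
r_1 = -173.4950 / 206.3255 = -0.841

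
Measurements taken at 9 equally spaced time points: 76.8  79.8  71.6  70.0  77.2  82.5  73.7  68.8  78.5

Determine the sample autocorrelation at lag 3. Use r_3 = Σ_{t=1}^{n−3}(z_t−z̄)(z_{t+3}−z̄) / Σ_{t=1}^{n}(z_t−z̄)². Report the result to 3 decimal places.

Mean z̄ = (76.8 + 79.8 + 71.6 + 70.0 + 77.2 + 82.5 + 73.7 + 68.8 + 78.5)/9 = 75.4333
Σ(z_t−z̄)(z_{t+3}−z̄) = (-7.4256) + (7.7144) + (-27.0889) + (9.4178) + (-11.7189) + (21.6711) = -7.4300
Denominator Σ(z_t−z̄)² = 174.6200
r_3 = -7.4300 / 174.6200 = -0.043

-0.043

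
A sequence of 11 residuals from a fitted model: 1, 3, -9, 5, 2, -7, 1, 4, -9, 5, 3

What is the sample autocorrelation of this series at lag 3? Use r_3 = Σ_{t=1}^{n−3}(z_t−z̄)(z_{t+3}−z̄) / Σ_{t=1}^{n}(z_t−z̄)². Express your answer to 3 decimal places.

Mean z̄ = (1 + 3 − 9 + 5 + 2 − 7 + 1 + 4 − 9 + 5 + 3)/11 = -0.0909
Numerator Σ_{t=1}^{8}(z_t−z̄)(z_{t+3}−z̄) = 167.4298
Denominator Σ(z_t−z̄)² = 300.9091
r_3 = 167.4298 / 300.9091 = 0.556

0.556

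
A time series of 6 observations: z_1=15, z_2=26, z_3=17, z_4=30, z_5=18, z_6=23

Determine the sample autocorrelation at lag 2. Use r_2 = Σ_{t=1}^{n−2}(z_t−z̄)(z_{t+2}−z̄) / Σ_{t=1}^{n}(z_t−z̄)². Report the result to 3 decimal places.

0.566

Mean z̄ = (15 + 26 + 17 + 30 + 18 + 23)/6 = 21.5000
Σ(z_t−z̄)(z_{t+2}−z̄) = (29.2500) + (38.2500) + (15.7500) + (12.7500) = 96.0000
Denominator Σ(z_t−z̄)² = 169.5000
r_2 = 96.0000 / 169.5000 = 0.566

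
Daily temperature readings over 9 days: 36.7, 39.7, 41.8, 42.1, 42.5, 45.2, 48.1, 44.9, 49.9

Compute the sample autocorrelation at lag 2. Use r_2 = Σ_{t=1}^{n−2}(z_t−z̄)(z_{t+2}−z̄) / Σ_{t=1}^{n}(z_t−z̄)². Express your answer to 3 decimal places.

0.326

Mean z̄ = (36.7 + 39.7 + 41.8 + 42.1 + 42.5 + 45.2 + 48.1 + 44.9 + 49.9)/9 = 43.4333
Σ(z_t−z̄)(z_{t+2}−z̄) = (10.9978) + (4.9778) + (1.5244) + (-2.3556) + (-4.3556) + (2.5911) + (30.1778) = 43.5578
Denominator Σ(z_t−z̄)² = 133.4600
r_2 = 43.5578 / 133.4600 = 0.326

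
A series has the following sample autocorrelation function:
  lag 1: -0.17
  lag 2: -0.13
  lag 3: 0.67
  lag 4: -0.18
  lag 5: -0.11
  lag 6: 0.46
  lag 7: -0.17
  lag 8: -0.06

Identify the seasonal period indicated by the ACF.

The largest autocorrelation is r_3 = 0.67, with a weaker echo at lag 6 (0.46); the remaining lags stay at or below -0.06.
The dominant spike at lag 3 indicates a seasonal period of 3.

3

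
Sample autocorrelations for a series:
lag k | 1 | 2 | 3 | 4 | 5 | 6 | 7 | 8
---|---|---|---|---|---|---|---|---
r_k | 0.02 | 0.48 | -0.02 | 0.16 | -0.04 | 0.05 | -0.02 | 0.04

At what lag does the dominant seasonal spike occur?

The largest autocorrelation is r_2 = 0.48, with a weaker echo at lag 4 (0.16); the remaining lags stay at or below 0.05.
The dominant spike at lag 2 indicates a seasonal period of 2.

2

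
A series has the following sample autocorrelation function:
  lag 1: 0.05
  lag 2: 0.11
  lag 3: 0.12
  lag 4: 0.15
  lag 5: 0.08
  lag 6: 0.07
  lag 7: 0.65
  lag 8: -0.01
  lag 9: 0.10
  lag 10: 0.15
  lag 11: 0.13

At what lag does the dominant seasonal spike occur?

7

The largest autocorrelation is r_7 = 0.65; the remaining lags stay at or below 0.15.
The dominant spike at lag 7 indicates a seasonal period of 7.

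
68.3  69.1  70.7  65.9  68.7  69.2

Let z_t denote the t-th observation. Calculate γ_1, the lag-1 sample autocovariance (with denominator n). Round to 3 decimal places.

-0.830

Mean z̄ = (68.3 + 69.1 + 70.7 + 65.9 + 68.7 + 69.2)/6 = 68.6500
Σ_{t=1}^{5}(z_t−z̄)(z_{t+1}−z̄) = -4.9825
γ_1 = -4.9825 / 6 = -0.830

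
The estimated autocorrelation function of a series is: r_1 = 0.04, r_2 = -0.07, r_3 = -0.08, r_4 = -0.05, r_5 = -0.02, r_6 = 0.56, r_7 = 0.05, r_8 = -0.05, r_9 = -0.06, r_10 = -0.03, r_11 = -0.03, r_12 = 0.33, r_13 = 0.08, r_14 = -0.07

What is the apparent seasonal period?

6

The largest autocorrelation is r_6 = 0.56, with a weaker echo at lag 12 (0.33); the remaining lags stay at or below 0.08.
The dominant spike at lag 6 indicates a seasonal period of 6.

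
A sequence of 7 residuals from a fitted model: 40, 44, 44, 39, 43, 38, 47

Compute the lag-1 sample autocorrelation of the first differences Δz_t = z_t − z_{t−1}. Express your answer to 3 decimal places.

-0.513

First differences Δz: 4, 0, -5, 4, -5, 9
Mean of differences = 1.1667
Numerator Σ(Δz_t−Δz̄)(Δz_{t+1}−Δz̄) = -79.3611
Denominator Σ(Δz_t−Δz̄)² = 154.8333
r_1(Δz) = -79.3611 / 154.8333 = -0.513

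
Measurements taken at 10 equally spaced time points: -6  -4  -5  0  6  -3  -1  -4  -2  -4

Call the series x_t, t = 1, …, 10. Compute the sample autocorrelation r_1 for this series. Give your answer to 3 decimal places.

Mean x̄ = (-6 − 4 − 5 + 0 + 6 − 3 − 1 − 4 − 2 − 4)/10 = -2.3000
Numerator Σ_{t=1}^{9}(x_t−x̄)(x_{t+1}−x̄) = 13.8100
Denominator Σ(x_t−x̄)² = 106.1000
r_1 = 13.8100 / 106.1000 = 0.130

0.130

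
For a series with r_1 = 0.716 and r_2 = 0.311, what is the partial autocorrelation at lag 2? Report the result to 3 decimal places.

-0.414

φ_{22} = (r_2 − r_1²) / (1 − r_1²)
r_1² = (0.716)² = 0.512656
Numerator = 0.311 − 0.5127 = -0.2017; denominator = 1 − 0.5127 = 0.4873
φ_{22} = -0.2017 / 0.4873 = -0.414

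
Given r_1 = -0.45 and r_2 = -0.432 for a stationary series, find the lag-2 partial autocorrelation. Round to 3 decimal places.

-0.796

φ_{22} = (r_2 − r_1²) / (1 − r_1²)
r_1² = (-0.45)² = 0.2025
Numerator = -0.432 − 0.2025 = -0.6345; denominator = 1 − 0.2025 = 0.7975
φ_{22} = -0.6345 / 0.7975 = -0.796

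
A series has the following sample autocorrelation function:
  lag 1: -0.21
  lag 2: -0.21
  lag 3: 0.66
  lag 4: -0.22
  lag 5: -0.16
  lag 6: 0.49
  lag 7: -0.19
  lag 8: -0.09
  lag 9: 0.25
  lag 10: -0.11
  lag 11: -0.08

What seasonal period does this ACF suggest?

3

The largest autocorrelation is r_3 = 0.66, with weaker echoes at lags 6 (0.49) and 9 (0.25); the remaining lags stay at or below -0.08.
The dominant spike at lag 3 indicates a seasonal period of 3.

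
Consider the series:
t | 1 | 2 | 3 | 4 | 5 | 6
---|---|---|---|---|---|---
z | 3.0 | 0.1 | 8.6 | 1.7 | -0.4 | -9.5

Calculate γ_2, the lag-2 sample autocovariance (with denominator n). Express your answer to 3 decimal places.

Mean z̄ = (3.0 + 0.1 + 8.6 + 1.7 − 0.4 − 9.5)/6 = 0.5833
Σ_{t=1}^{4}(z_t−z̄)(z_{t+2}−z̄) = -0.3089
γ_2 = -0.3089 / 6 = -0.051

-0.051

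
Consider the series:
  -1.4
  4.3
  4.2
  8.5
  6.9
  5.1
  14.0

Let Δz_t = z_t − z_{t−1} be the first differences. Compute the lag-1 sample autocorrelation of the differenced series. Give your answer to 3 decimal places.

-0.307

First differences Δz: 5.7, -0.1, 4.3, -1.6, -1.8, 8.9
Mean of differences = 2.5667
Numerator Σ(Δz_t−Δz̄)(Δz_{t+1}−Δz̄) = -29.6611
Denominator Σ(Δz_t−Δz̄)² = 96.4733
r_1(Δz) = -29.6611 / 96.4733 = -0.307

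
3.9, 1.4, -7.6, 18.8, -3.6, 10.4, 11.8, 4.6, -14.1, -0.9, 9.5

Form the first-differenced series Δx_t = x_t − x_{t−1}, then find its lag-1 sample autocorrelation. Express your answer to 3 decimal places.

-0.501

First differences Δx: -2.5, -9.0, 26.4, -22.4, 14.0, 1.4, -7.2, -18.7, 13.2, 10.4
Mean of differences = 0.5600
Numerator Σ(Δx_t−Δx̄)(Δx_{t+1}−Δx̄) = -1084.4856
Denominator Σ(Δx_t−Δx̄)² = 2164.7240
r_1(Δx) = -1084.4856 / 2164.7240 = -0.501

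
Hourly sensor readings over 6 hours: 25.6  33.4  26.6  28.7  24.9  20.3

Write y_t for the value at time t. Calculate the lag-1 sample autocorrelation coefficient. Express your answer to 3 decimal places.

Mean ȳ = (25.6 + 33.4 + 26.6 + 28.7 + 24.9 + 20.3)/6 = 26.5833
Deviations from mean: -0.9833, 6.8167, 0.0167, 2.1167, -1.6833, -6.2833
Numerator Σ_{t=1}^{5}(y_t−ȳ)(y_{t+1}−ȳ) = 0.4597
Denominator Σ(y_t−ȳ)² = 94.2283
r_1 = 0.4597 / 94.2283 = 0.005

0.005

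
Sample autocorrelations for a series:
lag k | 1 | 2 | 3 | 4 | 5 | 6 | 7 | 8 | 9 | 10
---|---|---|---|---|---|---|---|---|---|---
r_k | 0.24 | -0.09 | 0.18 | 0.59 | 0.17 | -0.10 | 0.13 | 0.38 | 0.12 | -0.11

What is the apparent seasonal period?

The largest autocorrelation is r_4 = 0.59, with a weaker echo at lag 8 (0.38); the remaining lags stay at or below 0.24.
The dominant spike at lag 4 indicates a seasonal period of 4.

4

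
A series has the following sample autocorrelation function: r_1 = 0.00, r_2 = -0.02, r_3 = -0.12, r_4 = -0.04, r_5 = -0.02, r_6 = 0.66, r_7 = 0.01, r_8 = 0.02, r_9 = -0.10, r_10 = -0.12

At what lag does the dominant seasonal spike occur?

The largest autocorrelation is r_6 = 0.66; the remaining lags stay at or below 0.02.
The dominant spike at lag 6 indicates a seasonal period of 6.

6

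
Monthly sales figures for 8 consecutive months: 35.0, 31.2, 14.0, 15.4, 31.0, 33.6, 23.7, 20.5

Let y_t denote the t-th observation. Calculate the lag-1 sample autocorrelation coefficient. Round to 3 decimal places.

0.184

Mean ȳ = (35.0 + 31.2 + 14.0 + 15.4 + 31.0 + 33.6 + 23.7 + 20.5)/8 = 25.5500
Deviations from mean: 9.4500, 5.6500, -11.5500, -10.1500, 5.4500, 8.0500, -1.8500, -5.0500
Σ(y_t−ȳ)(y_{t+1}−ȳ) = (53.3925) + (-65.2575) + (117.2325) + (-55.3175) + (43.8725) + (-14.8925) + (9.3425) = 88.3725
Denominator Σ(y_t−ȳ)² = 481.0800
r_1 = 88.3725 / 481.0800 = 0.184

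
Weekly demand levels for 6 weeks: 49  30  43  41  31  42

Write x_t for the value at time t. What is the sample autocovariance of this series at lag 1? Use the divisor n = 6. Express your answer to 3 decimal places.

-25.741

Mean x̄ = (49 + 30 + 43 + 41 + 31 + 42)/6 = 39.3333
Deviations: 9.6667, -9.3333, 3.6667, 1.6667, -8.3333, 2.6667
Σ_{t=1}^{5}(x_t−x̄)(x_{t+1}−x̄) = -154.4444
γ_1 = -154.4444 / 6 = -25.741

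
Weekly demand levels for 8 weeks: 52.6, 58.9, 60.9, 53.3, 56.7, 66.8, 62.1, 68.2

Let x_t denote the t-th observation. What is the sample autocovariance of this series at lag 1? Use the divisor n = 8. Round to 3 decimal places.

4.026

Mean x̄ = (52.6 + 58.9 + 60.9 + 53.3 + 56.7 + 66.8 + 62.1 + 68.2)/8 = 59.9375
Deviations: -7.3375, -1.0375, 0.9625, -6.6375, -3.2375, 6.8625, 2.1625, 8.2625
Σ_{t=1}^{7}(x_t−x̄)(x_{t+1}−x̄) = 32.2048
γ_1 = 32.2048 / 8 = 4.026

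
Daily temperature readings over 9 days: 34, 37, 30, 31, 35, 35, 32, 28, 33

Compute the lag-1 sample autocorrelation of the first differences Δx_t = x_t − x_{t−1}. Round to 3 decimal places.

-0.265

First differences Δx: 3, -7, 1, 4, 0, -3, -4, 5
Mean of differences = -0.1250
Numerator Σ(Δx_t−Δx̄)(Δx_{t+1}−Δx̄) = -33.1406
Denominator Σ(Δx_t−Δx̄)² = 124.8750
r_1(Δx) = -33.1406 / 124.8750 = -0.265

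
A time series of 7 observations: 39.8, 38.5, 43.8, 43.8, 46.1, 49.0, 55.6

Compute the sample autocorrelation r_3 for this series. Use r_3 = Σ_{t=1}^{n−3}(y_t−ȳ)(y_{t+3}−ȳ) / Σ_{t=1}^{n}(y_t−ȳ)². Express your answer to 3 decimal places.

-0.091

Mean ȳ = (39.8 + 38.5 + 43.8 + 43.8 + 46.1 + 49.0 + 55.6)/7 = 45.2286
Deviations from mean: -5.4286, -6.7286, -1.4286, -1.4286, 0.8714, 3.7714, 10.3714
Numerator Σ_{t=1}^{4}(y_t−ȳ)(y_{t+3}−ȳ) = -18.3124
Denominator Σ(y_t−ȳ)² = 201.3743
r_3 = -18.3124 / 201.3743 = -0.091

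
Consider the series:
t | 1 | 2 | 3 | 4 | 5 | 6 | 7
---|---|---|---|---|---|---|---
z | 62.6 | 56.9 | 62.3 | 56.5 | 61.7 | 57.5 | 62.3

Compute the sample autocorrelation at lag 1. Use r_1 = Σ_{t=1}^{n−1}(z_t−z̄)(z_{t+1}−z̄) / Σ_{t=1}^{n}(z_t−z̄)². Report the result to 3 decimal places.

Mean z̄ = (62.6 + 56.9 + 62.3 + 56.5 + 61.7 + 57.5 + 62.3)/7 = 59.9714
Numerator Σ_{t=1}^{6}(z_t−z̄)(z_{t+1}−z̄) = -39.3365
Denominator Σ(z_t−z̄)² = 48.3343
r_1 = -39.3365 / 48.3343 = -0.814

-0.814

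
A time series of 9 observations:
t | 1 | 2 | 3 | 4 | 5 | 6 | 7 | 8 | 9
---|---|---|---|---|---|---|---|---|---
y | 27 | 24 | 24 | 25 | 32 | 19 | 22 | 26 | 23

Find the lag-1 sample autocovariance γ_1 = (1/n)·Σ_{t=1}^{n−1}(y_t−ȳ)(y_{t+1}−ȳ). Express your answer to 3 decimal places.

-3.457

Mean ȳ = (27 + 24 + 24 + 25 + 32 + 19 + 22 + 26 + 23)/9 = 24.6667
Σ_{t=1}^{8}(y_t−ȳ)(y_{t+1}−ȳ) = -31.1111
γ_1 = -31.1111 / 9 = -3.457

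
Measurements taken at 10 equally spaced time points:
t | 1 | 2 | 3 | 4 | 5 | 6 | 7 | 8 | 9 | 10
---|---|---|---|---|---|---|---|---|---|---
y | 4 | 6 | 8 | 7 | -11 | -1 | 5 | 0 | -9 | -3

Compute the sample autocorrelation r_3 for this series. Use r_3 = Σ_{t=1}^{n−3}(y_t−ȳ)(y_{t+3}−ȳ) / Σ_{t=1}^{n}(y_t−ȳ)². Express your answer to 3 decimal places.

-0.045

Mean ȳ = (4 + 6 + 8 + 7 − 11 − 1 + 5 + 0 − 9 − 3)/10 = 0.6000
Σ(y_t−ȳ)(y_{t+3}−ȳ) = (21.7600) + (-62.6400) + (-11.8400) + (28.1600) + (6.9600) + (15.3600) + (-15.8400) = -18.0800
Denominator Σ(y_t−ȳ)² = 398.4000
r_3 = -18.0800 / 398.4000 = -0.045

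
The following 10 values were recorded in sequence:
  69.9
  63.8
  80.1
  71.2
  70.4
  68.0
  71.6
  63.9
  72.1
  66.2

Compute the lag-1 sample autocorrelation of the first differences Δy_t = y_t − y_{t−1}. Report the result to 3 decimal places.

First differences Δy: -6.1, 16.3, -8.9, -0.8, -2.4, 3.6, -7.7, 8.2, -5.9
Mean of differences = -0.4111
Numerator Σ(Δy_t−Δȳ)(Δy_{t+1}−Δȳ) = -380.0968
Denominator Σ(Δy_t−Δȳ)² = 561.2889
r_1(Δy) = -380.0968 / 561.2889 = -0.677

-0.677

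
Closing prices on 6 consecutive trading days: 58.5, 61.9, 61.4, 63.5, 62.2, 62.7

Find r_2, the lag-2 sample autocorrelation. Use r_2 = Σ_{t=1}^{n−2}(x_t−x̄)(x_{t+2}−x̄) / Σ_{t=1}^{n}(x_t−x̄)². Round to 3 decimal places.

0.200

Mean x̄ = (58.5 + 61.9 + 61.4 + 63.5 + 62.2 + 62.7)/6 = 61.7000
Σ(x_t−x̄)(x_{t+2}−x̄) = (0.9600) + (0.3600) + (-0.1500) + (1.8000) = 2.9700
Denominator Σ(x_t−x̄)² = 14.8600
r_2 = 2.9700 / 14.8600 = 0.200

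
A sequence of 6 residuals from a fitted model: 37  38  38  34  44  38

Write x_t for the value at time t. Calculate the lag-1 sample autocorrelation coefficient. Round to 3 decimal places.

-0.461

Mean x̄ = (37 + 38 + 38 + 34 + 44 + 38)/6 = 38.1667
Deviations from mean: -1.1667, -0.1667, -0.1667, -4.1667, 5.8333, -0.1667
Σ(x_t−x̄)(x_{t+1}−x̄) = (0.1944) + (0.0278) + (0.6944) + (-24.3056) + (-0.9722) = -24.3611
Denominator Σ(x_t−x̄)² = 52.8333
r_1 = -24.3611 / 52.8333 = -0.461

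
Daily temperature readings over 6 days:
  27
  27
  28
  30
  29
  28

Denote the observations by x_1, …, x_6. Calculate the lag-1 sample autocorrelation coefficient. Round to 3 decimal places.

Mean x̄ = (27 + 27 + 28 + 30 + 29 + 28)/6 = 28.1667
Deviations from mean: -1.1667, -1.1667, -0.1667, 1.8333, 0.8333, -0.1667
Σ(x_t−x̄)(x_{t+1}−x̄) = (1.3611) + (0.1944) + (-0.3056) + (1.5278) + (-0.1389) = 2.6389
Denominator Σ(x_t−x̄)² = 6.8333
r_1 = 2.6389 / 6.8333 = 0.386

0.386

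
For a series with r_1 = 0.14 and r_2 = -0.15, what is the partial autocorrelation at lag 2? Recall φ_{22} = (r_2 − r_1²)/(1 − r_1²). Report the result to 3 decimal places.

φ_{22} = (r_2 − r_1²) / (1 − r_1²)
r_1² = (0.14)² = 0.0196
Numerator = -0.15 − 0.0196 = -0.1696; denominator = 1 − 0.0196 = 0.9804
φ_{22} = -0.1696 / 0.9804 = -0.173

-0.173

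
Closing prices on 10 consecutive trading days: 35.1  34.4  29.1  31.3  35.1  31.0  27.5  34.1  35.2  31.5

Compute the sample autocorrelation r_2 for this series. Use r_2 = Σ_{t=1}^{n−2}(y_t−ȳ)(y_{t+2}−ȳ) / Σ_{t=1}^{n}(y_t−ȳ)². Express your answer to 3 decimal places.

Mean ȳ = (35.1 + 34.4 + 29.1 + 31.3 + 35.1 + 31.0 + 27.5 + 34.1 + 35.2 + 31.5)/10 = 32.4300
Numerator Σ_{t=1}^{8}(y_t−ȳ)(y_{t+2}−ȳ) = -49.1528
Denominator Σ(y_t−ȳ)² = 68.1810
r_2 = -49.1528 / 68.1810 = -0.721

-0.721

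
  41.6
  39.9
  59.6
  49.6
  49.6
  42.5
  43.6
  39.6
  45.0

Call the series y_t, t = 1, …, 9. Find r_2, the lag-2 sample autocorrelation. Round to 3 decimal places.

-0.075

Mean ȳ = (41.6 + 39.9 + 59.6 + 49.6 + 49.6 + 42.5 + 43.6 + 39.6 + 45.0)/9 = 45.6667
Numerator Σ_{t=1}^{7}(y_t−ȳ)(y_{t+2}−ȳ) = -24.5356
Denominator Σ(y_t−ȳ)² = 326.4200
r_2 = -24.5356 / 326.4200 = -0.075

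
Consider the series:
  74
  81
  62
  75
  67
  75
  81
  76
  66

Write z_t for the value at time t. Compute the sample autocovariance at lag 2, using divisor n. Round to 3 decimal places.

Mean z̄ = (74 + 81 + 62 + 75 + 67 + 75 + 81 + 76 + 66)/9 = 73.0000
Σ_{t=1}^{7}(z_t−z̄)(z_{t+2}−z̄) = -23.0000
γ_2 = -23.0000 / 9 = -2.556

-2.556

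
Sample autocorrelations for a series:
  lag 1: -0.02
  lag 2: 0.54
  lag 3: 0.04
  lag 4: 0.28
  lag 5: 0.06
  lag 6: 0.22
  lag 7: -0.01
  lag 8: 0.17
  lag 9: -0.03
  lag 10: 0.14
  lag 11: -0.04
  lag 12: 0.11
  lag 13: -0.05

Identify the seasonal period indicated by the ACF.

2

The largest autocorrelation is r_2 = 0.54, with weaker echoes at lags 4 (0.28), 6 (0.22) and 8 (0.17); the remaining lags stay at or below 0.14.
The dominant spike at lag 2 indicates a seasonal period of 2.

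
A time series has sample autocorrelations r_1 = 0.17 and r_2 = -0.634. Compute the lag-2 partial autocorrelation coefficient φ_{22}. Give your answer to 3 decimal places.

-0.683

φ_{22} = (r_2 − r_1²) / (1 − r_1²)
r_1² = (0.17)² = 0.0289
Numerator = -0.634 − 0.0289 = -0.6629; denominator = 1 − 0.0289 = 0.9711
φ_{22} = -0.6629 / 0.9711 = -0.683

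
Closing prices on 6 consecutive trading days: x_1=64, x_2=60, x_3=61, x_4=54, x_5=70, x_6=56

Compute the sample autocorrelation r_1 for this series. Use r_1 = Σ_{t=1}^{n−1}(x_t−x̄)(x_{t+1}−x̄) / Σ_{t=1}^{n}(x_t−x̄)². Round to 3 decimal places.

Mean x̄ = (64 + 60 + 61 + 54 + 70 + 56)/6 = 60.8333
Deviations from mean: 3.1667, -0.8333, 0.1667, -6.8333, 9.1667, -4.8333
Numerator Σ_{t=1}^{5}(x_t−x̄)(x_{t+1}−x̄) = -110.8611
Denominator Σ(x_t−x̄)² = 164.8333
r_1 = -110.8611 / 164.8333 = -0.673

-0.673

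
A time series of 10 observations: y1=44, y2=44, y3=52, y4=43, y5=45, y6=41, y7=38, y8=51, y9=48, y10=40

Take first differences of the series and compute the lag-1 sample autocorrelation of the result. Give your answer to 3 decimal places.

First differences Δy: 0, 8, -9, 2, -4, -3, 13, -3, -8
Mean of differences = -0.4444
Numerator Σ(Δy_t−Δȳ)(Δy_{t+1}−Δȳ) = -138.4198
Denominator Σ(Δy_t−Δȳ)² = 414.2222
r_1(Δy) = -138.4198 / 414.2222 = -0.334

-0.334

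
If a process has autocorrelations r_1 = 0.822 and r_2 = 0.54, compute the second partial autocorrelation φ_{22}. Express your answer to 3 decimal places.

-0.418

φ_{22} = (r_2 − r_1²) / (1 − r_1²)
r_1² = (0.822)² = 0.675684
Numerator = 0.54 − 0.6757 = -0.1357; denominator = 1 − 0.6757 = 0.3243
φ_{22} = -0.1357 / 0.3243 = -0.418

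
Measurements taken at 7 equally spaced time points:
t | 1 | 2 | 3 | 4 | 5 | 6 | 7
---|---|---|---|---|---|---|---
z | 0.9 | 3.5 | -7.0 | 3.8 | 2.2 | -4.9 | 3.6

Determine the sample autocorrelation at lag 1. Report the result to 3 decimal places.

-0.573

Mean z̄ = (0.9 + 3.5 − 7.0 + 3.8 + 2.2 − 4.9 + 3.6)/7 = 0.3000
Σ(z_t−z̄)(z_{t+1}−z̄) = (1.9200) + (-23.3600) + (-25.5500) + (6.6500) + (-9.8800) + (-17.1600) = -67.3800
Denominator Σ(z_t−z̄)² = 117.6800
r_1 = -67.3800 / 117.6800 = -0.573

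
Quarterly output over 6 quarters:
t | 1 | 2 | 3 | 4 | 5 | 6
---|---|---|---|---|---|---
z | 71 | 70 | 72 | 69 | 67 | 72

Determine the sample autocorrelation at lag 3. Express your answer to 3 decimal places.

Mean z̄ = (71 + 70 + 72 + 69 + 67 + 72)/6 = 70.1667
Deviations from mean: 0.8333, -0.1667, 1.8333, -1.1667, -3.1667, 1.8333
Σ(z_t−z̄)(z_{t+3}−z̄) = (-0.9722) + (0.5278) + (3.3611) = 2.9167
Denominator Σ(z_t−z̄)² = 18.8333
r_3 = 2.9167 / 18.8333 = 0.155

0.155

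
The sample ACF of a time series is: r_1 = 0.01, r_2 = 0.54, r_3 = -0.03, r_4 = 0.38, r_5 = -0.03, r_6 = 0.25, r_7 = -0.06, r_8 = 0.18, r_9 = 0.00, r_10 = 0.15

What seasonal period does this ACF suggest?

The largest autocorrelation is r_2 = 0.54, with weaker echoes at lags 4 (0.38), 6 (0.25), 8 (0.18) and 10 (0.15); the remaining lags stay at or below 0.01.
The dominant spike at lag 2 indicates a seasonal period of 2.

2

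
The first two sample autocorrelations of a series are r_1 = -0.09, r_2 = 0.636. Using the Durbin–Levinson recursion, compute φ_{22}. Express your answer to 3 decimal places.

0.633

φ_{22} = (r_2 − r_1²) / (1 − r_1²)
r_1² = (-0.09)² = 0.0081
Numerator = 0.636 − 0.0081 = 0.6279; denominator = 1 − 0.0081 = 0.9919
φ_{22} = 0.6279 / 0.9919 = 0.633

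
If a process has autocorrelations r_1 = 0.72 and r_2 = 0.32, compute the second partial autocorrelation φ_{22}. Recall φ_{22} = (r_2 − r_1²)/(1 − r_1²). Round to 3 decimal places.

φ_{22} = (r_2 − r_1²) / (1 − r_1²)
r_1² = (0.72)² = 0.5184
Numerator = 0.32 − 0.5184 = -0.1984; denominator = 1 − 0.5184 = 0.4816
φ_{22} = -0.1984 / 0.4816 = -0.412

-0.412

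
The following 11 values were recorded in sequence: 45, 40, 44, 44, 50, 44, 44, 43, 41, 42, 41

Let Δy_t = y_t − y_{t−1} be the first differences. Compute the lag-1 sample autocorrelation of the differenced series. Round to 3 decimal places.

First differences Δy: -5, 4, 0, 6, -6, 0, -1, -2, 1, -1
Mean of differences = -0.4000
Numerator Σ(Δy_t−Δȳ)(Δy_{t+1}−Δȳ) = -56.3600
Denominator Σ(Δy_t−Δȳ)² = 118.4000
r_1(Δy) = -56.3600 / 118.4000 = -0.476

-0.476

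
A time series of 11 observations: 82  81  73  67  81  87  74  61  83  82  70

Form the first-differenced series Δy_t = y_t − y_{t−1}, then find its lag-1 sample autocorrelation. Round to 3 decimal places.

-0.116

First differences Δy: -1, -8, -6, 14, 6, -13, -13, 22, -1, -12
Mean of differences = -1.2000
Numerator Σ(Δy_t−Δȳ)(Δy_{t+1}−Δȳ) = -149.2400
Denominator Σ(Δy_t−Δȳ)² = 1285.6000
r_1(Δy) = -149.2400 / 1285.6000 = -0.116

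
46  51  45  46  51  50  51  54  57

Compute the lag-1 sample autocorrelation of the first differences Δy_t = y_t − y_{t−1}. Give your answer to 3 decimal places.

First differences Δy: 5, -6, 1, 5, -1, 1, 3, 3
Mean of differences = 1.3750
Numerator Σ(Δy_t−Δȳ)(Δy_{t+1}−Δȳ) = -31.0156
Denominator Σ(Δy_t−Δȳ)² = 91.8750
r_1(Δy) = -31.0156 / 91.8750 = -0.338

-0.338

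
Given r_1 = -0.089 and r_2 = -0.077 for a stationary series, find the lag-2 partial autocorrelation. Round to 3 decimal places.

φ_{22} = (r_2 − r_1²) / (1 − r_1²)
r_1² = (-0.089)² = 0.007921
Numerator = -0.077 − 0.0079 = -0.0849; denominator = 1 − 0.0079 = 0.9921
φ_{22} = -0.0849 / 0.9921 = -0.086

-0.086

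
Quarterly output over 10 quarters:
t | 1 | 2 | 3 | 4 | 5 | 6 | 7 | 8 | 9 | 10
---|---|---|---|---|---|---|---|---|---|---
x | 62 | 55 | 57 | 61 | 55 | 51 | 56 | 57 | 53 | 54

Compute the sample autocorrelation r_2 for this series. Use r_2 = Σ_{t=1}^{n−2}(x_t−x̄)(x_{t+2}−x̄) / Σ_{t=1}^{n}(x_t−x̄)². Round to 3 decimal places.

Mean x̄ = (62 + 55 + 57 + 61 + 55 + 51 + 56 + 57 + 53 + 54)/10 = 56.1000
Numerator Σ_{t=1}^{8}(x_t−x̄)(x_{t+2}−x̄) = -32.1200
Denominator Σ(x_t−x̄)² = 102.9000
r_2 = -32.1200 / 102.9000 = -0.312

-0.312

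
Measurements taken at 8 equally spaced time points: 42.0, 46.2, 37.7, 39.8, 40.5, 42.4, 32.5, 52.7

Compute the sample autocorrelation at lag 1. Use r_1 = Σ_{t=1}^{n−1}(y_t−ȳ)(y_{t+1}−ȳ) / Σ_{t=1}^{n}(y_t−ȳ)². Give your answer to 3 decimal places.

Mean ȳ = (42.0 + 46.2 + 37.7 + 39.8 + 40.5 + 42.4 + 32.5 + 52.7)/8 = 41.7250
Deviations from mean: 0.2750, 4.4750, -4.0250, -1.9250, -1.2250, 0.6750, -9.2250, 10.9750
Σ(y_t−ȳ)(y_{t+1}−ȳ) = (1.2306) + (-18.0119) + (7.7481) + (2.3581) + (-0.8269) + (-6.2269) + (-101.2444) = -114.9731
Denominator Σ(y_t−ȳ)² = 247.5150
r_1 = -114.9731 / 247.5150 = -0.465

-0.465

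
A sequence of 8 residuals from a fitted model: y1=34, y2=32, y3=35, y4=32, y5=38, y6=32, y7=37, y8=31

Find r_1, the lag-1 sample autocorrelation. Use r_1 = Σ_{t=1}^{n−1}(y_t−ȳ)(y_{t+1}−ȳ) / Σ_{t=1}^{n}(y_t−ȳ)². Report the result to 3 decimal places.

Mean ȳ = (34 + 32 + 35 + 32 + 38 + 32 + 37 + 31)/8 = 33.8750
Deviations from mean: 0.1250, -1.8750, 1.1250, -1.8750, 4.1250, -1.8750, 3.1250, -2.8750
Σ(y_t−ȳ)(y_{t+1}−ȳ) = (-0.2344) + (-2.1094) + (-2.1094) + (-7.7344) + (-7.7344) + (-5.8594) + (-8.9844) = -34.7656
Denominator Σ(y_t−ȳ)² = 46.8750
r_1 = -34.7656 / 46.8750 = -0.742

-0.742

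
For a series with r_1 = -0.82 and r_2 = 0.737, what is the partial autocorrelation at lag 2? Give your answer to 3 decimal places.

0.197

φ_{22} = (r_2 − r_1²) / (1 − r_1²)
r_1² = (-0.82)² = 0.6724
Numerator = 0.737 − 0.6724 = 0.0646; denominator = 1 − 0.6724 = 0.3276
φ_{22} = 0.0646 / 0.3276 = 0.197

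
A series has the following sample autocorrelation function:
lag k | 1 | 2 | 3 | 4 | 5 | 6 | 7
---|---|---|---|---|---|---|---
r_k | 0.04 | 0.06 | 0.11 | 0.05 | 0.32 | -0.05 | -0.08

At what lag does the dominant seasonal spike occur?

The largest autocorrelation is r_5 = 0.32; the remaining lags stay at or below 0.11.
The dominant spike at lag 5 indicates a seasonal period of 5.

5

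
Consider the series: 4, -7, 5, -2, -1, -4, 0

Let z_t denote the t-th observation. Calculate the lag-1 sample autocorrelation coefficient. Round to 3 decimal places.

-0.688

Mean z̄ = (4 − 7 + 5 − 2 − 1 − 4 + 0)/7 = -0.7143
Deviations from mean: 4.7143, -6.2857, 5.7143, -1.2857, -0.2857, -3.2857, 0.7143
Σ(z_t−z̄)(z_{t+1}−z̄) = (-29.6327) + (-35.9184) + (-7.3469) + (0.3673) + (0.9388) + (-2.3469) = -73.9388
Denominator Σ(z_t−z̄)² = 107.4286
r_1 = -73.9388 / 107.4286 = -0.688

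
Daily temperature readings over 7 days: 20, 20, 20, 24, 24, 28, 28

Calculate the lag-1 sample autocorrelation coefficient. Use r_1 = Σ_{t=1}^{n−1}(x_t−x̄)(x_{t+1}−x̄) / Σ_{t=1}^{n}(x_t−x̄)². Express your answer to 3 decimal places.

Mean x̄ = (20 + 20 + 20 + 24 + 24 + 28 + 28)/7 = 23.4286
Deviations from mean: -3.4286, -3.4286, -3.4286, 0.5714, 0.5714, 4.5714, 4.5714
Numerator Σ_{t=1}^{6}(x_t−x̄)(x_{t+1}−x̄) = 45.3878
Denominator Σ(x_t−x̄)² = 77.7143
r_1 = 45.3878 / 77.7143 = 0.584

0.584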